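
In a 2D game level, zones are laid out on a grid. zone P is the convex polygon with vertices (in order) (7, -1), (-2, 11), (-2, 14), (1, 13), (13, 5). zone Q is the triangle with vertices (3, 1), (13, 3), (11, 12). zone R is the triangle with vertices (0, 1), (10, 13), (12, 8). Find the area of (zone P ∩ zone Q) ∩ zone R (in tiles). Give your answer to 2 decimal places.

The region (zone P ∩ zone Q) ∩ zone R is the polygon with vertices (8.225,8.184), (10.133,6.911), (5.21,4.04).
By the shoelace formula its area is 5.87.

5.87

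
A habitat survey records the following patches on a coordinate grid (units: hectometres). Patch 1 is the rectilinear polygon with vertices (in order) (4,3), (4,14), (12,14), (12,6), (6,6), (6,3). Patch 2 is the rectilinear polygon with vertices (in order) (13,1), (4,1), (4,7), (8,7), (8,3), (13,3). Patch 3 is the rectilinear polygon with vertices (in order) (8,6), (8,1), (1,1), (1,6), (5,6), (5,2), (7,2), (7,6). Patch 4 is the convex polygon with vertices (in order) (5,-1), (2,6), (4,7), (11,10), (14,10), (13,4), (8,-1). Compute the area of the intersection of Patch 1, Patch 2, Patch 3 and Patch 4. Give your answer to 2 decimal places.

3.00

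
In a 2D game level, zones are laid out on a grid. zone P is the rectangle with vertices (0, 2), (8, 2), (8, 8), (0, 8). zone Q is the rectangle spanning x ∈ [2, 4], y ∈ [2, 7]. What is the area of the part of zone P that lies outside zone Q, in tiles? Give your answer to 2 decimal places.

38.00

|zone P∩zone Q|: x∈[2,4], y∈[2,7] → 2·5 = 10.
|zone P| = 48.
|zone P ∖ zone Q| = |zone P| − |zone P∩zone Q| = 48 − 10 = 38.00.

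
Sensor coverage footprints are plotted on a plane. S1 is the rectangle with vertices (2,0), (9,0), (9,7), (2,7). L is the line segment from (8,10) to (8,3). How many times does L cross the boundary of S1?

The segment meets the boundary at (8,7).

1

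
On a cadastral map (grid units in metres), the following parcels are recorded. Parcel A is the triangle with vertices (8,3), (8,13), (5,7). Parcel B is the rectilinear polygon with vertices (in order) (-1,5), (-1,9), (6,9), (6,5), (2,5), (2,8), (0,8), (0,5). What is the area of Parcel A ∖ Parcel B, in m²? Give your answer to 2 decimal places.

13.33

|Parcel A| = 15, |Parcel A∩Parcel B| = 1.6667.
|Parcel A ∖ Parcel B| = |Parcel A| − |Parcel A∩Parcel B| = 15 − 1.6667 = 13.33.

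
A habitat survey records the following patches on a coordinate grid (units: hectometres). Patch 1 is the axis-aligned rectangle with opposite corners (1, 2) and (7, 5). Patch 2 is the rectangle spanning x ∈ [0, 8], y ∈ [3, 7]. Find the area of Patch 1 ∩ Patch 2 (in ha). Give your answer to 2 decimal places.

12.00

|Patch 1∩Patch 2|: x∈[1,7], y∈[3,5] → 6·2 = 12.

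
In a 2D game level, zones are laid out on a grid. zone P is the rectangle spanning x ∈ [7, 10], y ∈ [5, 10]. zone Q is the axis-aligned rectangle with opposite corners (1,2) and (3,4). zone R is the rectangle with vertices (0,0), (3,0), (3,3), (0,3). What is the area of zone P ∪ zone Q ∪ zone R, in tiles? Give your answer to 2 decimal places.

By inclusion–exclusion:
Individual areas: |zone P| = 15, |zone Q| = 4, |zone R| = 9.
|zone P∩zone Q| = 0 (no overlap).
|zone P∩zone R| = 0 (no overlap).
|zone Q∩zone R|: x∈[1,3], y∈[2,3] → 2·1 = 2.
|zone P∩zone Q∩zone R| = 0.
|zone P ∪ zone Q ∪ zone R| = 28 − 2 + 0 = 26.00.

26.00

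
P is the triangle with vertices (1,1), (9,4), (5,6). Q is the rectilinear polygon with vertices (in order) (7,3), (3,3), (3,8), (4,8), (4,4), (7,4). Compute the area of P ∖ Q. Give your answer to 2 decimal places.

9.96

|P| = 14, |P∩Q| = 4.0417.
|P ∖ Q| = |P| − |P∩Q| = 14 − 4.0417 = 9.96.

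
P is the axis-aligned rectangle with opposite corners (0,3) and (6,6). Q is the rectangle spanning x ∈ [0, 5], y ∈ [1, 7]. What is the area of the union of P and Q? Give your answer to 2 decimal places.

By inclusion–exclusion:
Individual areas: |P| = 18, |Q| = 30.
|P∩Q|: x∈[0,5], y∈[3,6] → 5·3 = 15.
|P ∪ Q| = 48 − 15 = 33.00.

33.00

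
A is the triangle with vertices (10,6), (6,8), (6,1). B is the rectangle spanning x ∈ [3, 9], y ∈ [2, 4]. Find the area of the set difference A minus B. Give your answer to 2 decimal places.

10.80

|A| = 14, |A∩B| = 3.2.
|A ∖ B| = |A| − |A∩B| = 14 − 3.2 = 10.80.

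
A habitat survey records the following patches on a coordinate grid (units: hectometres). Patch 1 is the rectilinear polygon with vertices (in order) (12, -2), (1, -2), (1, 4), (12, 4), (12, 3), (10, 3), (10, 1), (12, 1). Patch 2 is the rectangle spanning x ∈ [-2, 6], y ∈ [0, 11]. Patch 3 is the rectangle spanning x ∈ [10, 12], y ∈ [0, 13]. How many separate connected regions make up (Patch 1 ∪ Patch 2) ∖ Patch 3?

1

(Patch 1 ∪ Patch 2) ∖ Patch 3 is a single connected region.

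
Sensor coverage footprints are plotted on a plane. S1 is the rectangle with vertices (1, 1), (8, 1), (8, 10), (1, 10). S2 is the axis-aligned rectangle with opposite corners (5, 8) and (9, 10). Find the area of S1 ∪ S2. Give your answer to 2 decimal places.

By inclusion–exclusion:
Individual areas: |S1| = 63, |S2| = 8.
|S1∩S2|: x∈[5,8], y∈[8,10] → 3·2 = 6.
|S1 ∪ S2| = 71 − 6 = 65.00.

65.00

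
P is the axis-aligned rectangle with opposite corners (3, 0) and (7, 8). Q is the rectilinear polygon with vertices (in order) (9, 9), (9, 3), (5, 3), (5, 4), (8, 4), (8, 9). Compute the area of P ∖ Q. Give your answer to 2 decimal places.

|P| = 32, |P∩Q| = 2.
|P ∖ Q| = |P| − |P∩Q| = 32 − 2 = 30.00.

30.00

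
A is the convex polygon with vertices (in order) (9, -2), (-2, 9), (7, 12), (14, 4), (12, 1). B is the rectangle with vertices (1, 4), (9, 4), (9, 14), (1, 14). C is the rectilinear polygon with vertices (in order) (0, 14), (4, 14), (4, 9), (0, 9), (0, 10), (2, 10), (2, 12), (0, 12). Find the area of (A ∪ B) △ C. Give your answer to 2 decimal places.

|A ∪ B| = 134.7857.
|(A ∪ B) ∩ C| = 13.8333.
|(A ∪ B) △ C| = 134.7857 + 16 − 27.6667 = 123.12.

123.12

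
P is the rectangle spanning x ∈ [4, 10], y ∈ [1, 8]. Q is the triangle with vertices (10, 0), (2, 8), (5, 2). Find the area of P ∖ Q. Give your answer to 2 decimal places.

|P| = 42, |P∩Q| = 9.25.
|P ∖ Q| = |P| − |P∩Q| = 42 − 9.25 = 32.75.

32.75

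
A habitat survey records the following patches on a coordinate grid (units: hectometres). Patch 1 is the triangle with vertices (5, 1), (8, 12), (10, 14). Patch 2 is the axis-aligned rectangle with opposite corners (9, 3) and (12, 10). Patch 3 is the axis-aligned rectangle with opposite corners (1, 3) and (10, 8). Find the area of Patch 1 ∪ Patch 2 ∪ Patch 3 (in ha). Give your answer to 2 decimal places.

By inclusion–exclusion:
Individual areas: |Patch 1| = 8, |Patch 2| = 21, |Patch 3| = 45.
|Patch 1∩Patch 2| = 0.
|Patch 1∩Patch 3| = 2.5175.
|Patch 2∩Patch 3|: x∈[9,10], y∈[3,8] → 1·5 = 5.
|Patch 1∩Patch 2∩Patch 3| = 0.
|Patch 1 ∪ Patch 2 ∪ Patch 3| = 74 − 7.5175 + 0 = 66.48.

66.48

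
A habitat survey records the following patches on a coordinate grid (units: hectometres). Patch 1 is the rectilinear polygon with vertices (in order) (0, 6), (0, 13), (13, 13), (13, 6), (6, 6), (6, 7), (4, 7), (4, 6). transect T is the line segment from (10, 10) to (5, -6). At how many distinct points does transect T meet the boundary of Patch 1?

The segment meets the boundary at (8.75,6).

1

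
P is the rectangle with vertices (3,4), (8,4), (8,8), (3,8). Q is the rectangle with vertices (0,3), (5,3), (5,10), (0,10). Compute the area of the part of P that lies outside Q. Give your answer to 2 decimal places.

|P∩Q|: x∈[3,5], y∈[4,8] → 2·4 = 8.
|P| = 20.
|P ∖ Q| = |P| − |P∩Q| = 20 − 8 = 12.00.

12.00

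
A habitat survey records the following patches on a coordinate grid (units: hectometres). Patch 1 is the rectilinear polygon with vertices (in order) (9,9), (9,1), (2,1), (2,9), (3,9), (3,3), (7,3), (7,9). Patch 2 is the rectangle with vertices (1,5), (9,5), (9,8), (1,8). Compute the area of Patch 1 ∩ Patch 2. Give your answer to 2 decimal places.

9.00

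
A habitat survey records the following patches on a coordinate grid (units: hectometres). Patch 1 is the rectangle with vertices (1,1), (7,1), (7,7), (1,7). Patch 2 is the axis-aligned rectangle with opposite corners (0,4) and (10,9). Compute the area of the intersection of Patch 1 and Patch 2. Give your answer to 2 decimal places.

18.00

|Patch 1∩Patch 2|: x∈[1,7], y∈[4,7] → 6·3 = 18.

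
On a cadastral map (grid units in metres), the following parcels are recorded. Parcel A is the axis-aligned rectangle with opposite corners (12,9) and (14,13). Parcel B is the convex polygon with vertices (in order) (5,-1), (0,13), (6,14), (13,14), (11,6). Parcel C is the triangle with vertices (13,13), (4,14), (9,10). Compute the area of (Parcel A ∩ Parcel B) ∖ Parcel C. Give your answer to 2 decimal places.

0.78

|Parcel A ∩ Parcel B| = 1.125.
|(Parcel A ∩ Parcel B) ∩ Parcel C| = 0.3462.
|(Parcel A ∩ Parcel B) ∖ Parcel C| = 1.125 − 0.3462 = 0.78.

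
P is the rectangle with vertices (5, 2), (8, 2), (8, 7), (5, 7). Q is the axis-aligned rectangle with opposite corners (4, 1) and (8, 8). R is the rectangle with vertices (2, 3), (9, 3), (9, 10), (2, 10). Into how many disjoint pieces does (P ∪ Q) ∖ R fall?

1

(P ∪ Q) ∖ R is a single connected region.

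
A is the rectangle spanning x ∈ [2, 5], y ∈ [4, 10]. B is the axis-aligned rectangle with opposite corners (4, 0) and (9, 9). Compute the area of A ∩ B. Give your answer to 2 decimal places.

5.00

|A∩B|: x∈[4,5], y∈[4,9] → 1·5 = 5.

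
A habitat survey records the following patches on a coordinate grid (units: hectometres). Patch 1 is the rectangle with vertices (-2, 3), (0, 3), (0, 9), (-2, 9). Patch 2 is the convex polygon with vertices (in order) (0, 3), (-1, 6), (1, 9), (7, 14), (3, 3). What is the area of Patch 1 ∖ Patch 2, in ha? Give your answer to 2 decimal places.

|Patch 1| = 12, |Patch 1∩Patch 2| = 2.25.
|Patch 1 ∖ Patch 2| = |Patch 1| − |Patch 1∩Patch 2| = 12 − 2.25 = 9.75.

9.75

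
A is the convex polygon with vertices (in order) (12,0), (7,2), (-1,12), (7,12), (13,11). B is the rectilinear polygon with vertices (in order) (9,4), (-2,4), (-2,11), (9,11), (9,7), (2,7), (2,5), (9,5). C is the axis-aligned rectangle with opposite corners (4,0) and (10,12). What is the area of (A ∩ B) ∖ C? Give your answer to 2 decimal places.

|A ∩ B| = 34.4.
|(A ∩ B) ∩ C| = 24.
|(A ∩ B) ∖ C| = 34.4 − 24 = 10.40.

10.40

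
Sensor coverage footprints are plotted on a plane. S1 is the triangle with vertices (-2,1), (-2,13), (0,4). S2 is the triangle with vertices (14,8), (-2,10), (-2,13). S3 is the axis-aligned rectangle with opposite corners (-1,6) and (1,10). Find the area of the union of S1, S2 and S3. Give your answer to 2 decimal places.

41.78

By inclusion–exclusion:
Individual areas: |S1| = 12, |S2| = 24, |S3| = 8.
|S1∩S2| = 1.0286.
|S1∩S3| = 0.6944.
|S2∩S3| = 0.5.
|S1∩S2∩S3| = 0.
|S1 ∪ S2 ∪ S3| = 44 − 2.223 + 0 = 41.78.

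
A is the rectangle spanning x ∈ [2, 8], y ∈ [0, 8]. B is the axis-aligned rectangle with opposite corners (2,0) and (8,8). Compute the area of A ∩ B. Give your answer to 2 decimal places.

48.00

|A∩B|: x∈[2,8], y∈[0,8] → 6·8 = 48.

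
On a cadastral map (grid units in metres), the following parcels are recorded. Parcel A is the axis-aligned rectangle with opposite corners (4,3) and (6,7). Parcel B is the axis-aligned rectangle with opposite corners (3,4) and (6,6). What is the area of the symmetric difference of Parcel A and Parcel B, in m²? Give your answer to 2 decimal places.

|Parcel A∩Parcel B|: x∈[4,6], y∈[4,6] → 2·2 = 4.
|Parcel A △ Parcel B| = |Parcel A| + |Parcel B| − 2·|Parcel A∩Parcel B| = 8 + 6 − 8 = 6.00.

6.00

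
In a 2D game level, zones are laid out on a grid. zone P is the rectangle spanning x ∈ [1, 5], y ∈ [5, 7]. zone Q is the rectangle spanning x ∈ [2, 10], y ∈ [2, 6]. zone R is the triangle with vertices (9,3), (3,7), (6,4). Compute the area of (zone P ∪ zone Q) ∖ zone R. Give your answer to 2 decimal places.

34.00

|zone P ∪ zone Q| = 37.
|(zone P ∪ zone Q) ∩ zone R| = 3.
|(zone P ∪ zone Q) ∖ zone R| = 37 − 3 = 34.00.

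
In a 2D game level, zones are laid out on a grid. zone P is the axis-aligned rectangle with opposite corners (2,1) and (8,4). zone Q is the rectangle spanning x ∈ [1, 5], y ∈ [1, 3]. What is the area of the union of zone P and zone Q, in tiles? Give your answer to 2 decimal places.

20.00

By inclusion–exclusion:
Individual areas: |zone P| = 18, |zone Q| = 8.
|zone P∩zone Q|: x∈[2,5], y∈[1,3] → 3·2 = 6.
|zone P ∪ zone Q| = 26 − 6 = 20.00.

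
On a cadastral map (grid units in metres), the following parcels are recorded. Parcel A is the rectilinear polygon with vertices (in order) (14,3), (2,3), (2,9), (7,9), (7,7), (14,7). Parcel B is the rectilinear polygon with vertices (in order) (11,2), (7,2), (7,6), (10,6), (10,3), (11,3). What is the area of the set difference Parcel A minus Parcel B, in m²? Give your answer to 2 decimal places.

49.00

|Parcel A| = 58, |Parcel A∩Parcel B| = 9.
|Parcel A ∖ Parcel B| = |Parcel A| − |Parcel A∩Parcel B| = 58 − 9 = 49.00.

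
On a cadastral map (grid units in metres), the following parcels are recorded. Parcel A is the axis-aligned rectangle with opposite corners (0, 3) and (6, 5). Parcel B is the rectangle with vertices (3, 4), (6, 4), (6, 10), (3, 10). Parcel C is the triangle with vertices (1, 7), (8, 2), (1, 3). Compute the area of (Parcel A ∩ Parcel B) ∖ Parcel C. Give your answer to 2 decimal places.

|Parcel A ∩ Parcel B| = 3.
|(Parcel A ∩ Parcel B) ∩ Parcel C| = 1.5.
|(Parcel A ∩ Parcel B) ∖ Parcel C| = 3 − 1.5 = 1.50.

1.50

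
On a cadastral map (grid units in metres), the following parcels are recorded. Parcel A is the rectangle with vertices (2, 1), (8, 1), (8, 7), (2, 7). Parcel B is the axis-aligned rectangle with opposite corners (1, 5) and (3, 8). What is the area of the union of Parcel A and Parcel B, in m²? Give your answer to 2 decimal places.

40.00

By inclusion–exclusion:
Individual areas: |Parcel A| = 36, |Parcel B| = 6.
|Parcel A∩Parcel B|: x∈[2,3], y∈[5,7] → 1·2 = 2.
|Parcel A ∪ Parcel B| = 42 − 2 = 40.00.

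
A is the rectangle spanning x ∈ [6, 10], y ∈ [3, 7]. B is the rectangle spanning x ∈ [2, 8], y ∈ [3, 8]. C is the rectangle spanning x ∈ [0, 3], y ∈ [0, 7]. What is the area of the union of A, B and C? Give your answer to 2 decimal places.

By inclusion–exclusion:
Individual areas: |A| = 16, |B| = 30, |C| = 21.
|A∩B|: x∈[6,8], y∈[3,7] → 2·4 = 8.
|A∩C| = 0 (no overlap).
|B∩C|: x∈[2,3], y∈[3,7] → 1·4 = 4.
|A∩B∩C| = 0.
|A ∪ B ∪ C| = 67 − 12 + 0 = 55.00.

55.00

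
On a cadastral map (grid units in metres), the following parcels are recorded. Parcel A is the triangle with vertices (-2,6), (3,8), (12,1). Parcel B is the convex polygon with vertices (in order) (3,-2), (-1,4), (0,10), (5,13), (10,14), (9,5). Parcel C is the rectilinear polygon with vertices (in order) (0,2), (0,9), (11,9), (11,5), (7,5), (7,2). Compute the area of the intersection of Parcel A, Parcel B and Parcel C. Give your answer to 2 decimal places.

The intersection is the polygon with vertices (7,4.889), (7,2.786), (0,5.286), (0,6.8), (3,8).
By the shoelace formula its area is 19.73.

19.73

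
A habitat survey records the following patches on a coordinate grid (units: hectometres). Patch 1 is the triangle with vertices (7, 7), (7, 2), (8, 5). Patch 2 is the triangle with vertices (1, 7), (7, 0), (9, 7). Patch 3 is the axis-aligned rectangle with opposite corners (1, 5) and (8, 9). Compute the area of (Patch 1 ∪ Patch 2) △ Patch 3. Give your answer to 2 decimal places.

31.43

|Patch 1 ∪ Patch 2| = 28.
|(Patch 1 ∪ Patch 2) ∩ Patch 3| = 12.2857.
|(Patch 1 ∪ Patch 2) △ Patch 3| = 28 + 28 − 24.5714 = 31.43.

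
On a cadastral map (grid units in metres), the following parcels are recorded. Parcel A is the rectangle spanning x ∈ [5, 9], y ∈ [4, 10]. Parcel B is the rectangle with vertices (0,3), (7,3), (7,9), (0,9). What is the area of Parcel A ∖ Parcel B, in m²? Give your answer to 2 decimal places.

14.00

|Parcel A∩Parcel B|: x∈[5,7], y∈[4,9] → 2·5 = 10.
|Parcel A| = 24.
|Parcel A ∖ Parcel B| = |Parcel A| − |Parcel A∩Parcel B| = 24 − 10 = 14.00.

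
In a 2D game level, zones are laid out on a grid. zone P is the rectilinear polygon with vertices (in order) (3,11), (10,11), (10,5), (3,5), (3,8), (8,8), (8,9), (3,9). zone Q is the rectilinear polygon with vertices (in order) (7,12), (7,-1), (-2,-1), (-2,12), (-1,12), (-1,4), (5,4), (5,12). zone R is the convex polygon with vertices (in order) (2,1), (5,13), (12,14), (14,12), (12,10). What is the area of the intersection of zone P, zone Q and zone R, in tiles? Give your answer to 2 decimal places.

9.86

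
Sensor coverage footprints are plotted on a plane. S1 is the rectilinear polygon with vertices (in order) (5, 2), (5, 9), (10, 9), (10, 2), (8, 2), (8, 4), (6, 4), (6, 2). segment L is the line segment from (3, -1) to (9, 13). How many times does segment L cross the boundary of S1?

The segment meets the boundary at (7.286,9), (5,3.667).

2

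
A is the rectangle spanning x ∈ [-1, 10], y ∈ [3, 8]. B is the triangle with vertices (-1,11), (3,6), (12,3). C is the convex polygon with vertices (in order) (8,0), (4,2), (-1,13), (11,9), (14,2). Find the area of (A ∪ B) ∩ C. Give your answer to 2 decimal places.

|A ∪ B| = 59.2766.
|(A ∪ B) ∩ C| = 41.39.

41.39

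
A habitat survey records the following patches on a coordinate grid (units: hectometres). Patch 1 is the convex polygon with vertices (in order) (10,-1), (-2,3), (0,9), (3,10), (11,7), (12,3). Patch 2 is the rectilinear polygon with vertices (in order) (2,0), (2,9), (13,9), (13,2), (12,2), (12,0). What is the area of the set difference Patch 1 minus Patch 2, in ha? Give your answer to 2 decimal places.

|Patch 1| = 99.5, |Patch 1∩Patch 2| = 74.25.
|Patch 1 ∖ Patch 2| = |Patch 1| − |Patch 1∩Patch 2| = 99.5 − 74.25 = 25.25.

25.25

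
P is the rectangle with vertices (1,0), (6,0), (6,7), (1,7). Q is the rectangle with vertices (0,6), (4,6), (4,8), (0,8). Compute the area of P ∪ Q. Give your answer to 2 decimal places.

By inclusion–exclusion:
Individual areas: |P| = 35, |Q| = 8.
|P∩Q|: x∈[1,4], y∈[6,7] → 3·1 = 3.
|P ∪ Q| = 43 − 3 = 40.00.

40.00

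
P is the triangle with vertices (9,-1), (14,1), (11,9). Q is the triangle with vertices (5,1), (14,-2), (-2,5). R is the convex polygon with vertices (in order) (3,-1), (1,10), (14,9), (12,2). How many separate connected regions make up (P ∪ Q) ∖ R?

(P ∪ Q) ∖ R splits into 2 disjoint pieces (area 11.6386, area 1.2406).

2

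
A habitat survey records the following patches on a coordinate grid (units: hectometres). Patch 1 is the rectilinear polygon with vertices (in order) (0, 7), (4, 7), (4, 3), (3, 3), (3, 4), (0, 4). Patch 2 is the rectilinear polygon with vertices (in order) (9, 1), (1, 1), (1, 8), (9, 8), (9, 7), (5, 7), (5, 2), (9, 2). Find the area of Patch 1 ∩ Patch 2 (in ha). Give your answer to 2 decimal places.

10.00

The intersection is the polygon with vertices (4,7), (4,3), (3,3), (3,4), (1,4), (1,7).
By the shoelace formula its area is 10.00.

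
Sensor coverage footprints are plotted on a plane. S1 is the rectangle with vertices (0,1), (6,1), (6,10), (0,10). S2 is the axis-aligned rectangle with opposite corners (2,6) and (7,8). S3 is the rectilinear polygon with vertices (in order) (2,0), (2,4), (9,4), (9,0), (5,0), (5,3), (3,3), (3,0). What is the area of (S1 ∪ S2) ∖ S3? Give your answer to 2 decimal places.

|S1 ∪ S2| = 56.
|(S1 ∪ S2) ∩ S3| = 8.
|(S1 ∪ S2) ∖ S3| = 56 − 8 = 48.00.

48.00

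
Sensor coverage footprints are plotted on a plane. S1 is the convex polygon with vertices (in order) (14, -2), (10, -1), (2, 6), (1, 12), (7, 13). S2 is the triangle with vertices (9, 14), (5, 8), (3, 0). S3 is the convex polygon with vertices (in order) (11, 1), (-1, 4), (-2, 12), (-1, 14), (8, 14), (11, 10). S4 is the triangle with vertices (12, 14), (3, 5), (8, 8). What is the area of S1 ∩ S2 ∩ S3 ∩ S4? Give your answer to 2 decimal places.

1.67

The intersection is the polygon with vertices (5.885,6.731), (4.471,5.882), (4.667,6.667), (6.75,8.75).
By the shoelace formula its area is 1.67.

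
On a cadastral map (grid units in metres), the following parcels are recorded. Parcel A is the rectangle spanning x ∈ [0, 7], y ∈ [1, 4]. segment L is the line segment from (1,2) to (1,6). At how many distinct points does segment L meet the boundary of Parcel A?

1

The segment meets the boundary at (1,4).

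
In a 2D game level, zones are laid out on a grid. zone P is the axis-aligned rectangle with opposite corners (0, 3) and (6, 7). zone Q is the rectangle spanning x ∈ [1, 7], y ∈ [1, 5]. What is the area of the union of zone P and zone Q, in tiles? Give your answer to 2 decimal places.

By inclusion–exclusion:
Individual areas: |zone P| = 24, |zone Q| = 24.
|zone P∩zone Q|: x∈[1,6], y∈[3,5] → 5·2 = 10.
|zone P ∪ zone Q| = 48 − 10 = 38.00.

38.00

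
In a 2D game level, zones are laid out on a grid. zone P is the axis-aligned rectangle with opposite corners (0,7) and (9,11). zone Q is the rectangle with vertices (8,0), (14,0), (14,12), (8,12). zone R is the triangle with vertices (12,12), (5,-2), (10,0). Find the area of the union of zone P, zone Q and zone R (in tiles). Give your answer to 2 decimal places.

By inclusion–exclusion:
Individual areas: |zone P| = 36, |zone Q| = 72, |zone R| = 28.
|zone P∩zone Q|: x∈[8,9], y∈[7,11] → 1·4 = 4.
|zone P∩zone R| = 0.
|zone Q∩zone R| = 20.
|zone P∩zone Q∩zone R| = 0.
|zone P ∪ zone Q ∪ zone R| = 136 − 24 + 0 = 112.00.

112.00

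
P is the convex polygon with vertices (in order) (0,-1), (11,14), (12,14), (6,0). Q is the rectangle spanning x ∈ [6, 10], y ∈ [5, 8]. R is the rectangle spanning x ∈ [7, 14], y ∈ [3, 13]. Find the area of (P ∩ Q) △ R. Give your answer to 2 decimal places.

|P ∩ Q| = 8.1117.
|(P ∩ Q) ∩ R| = 5.3571.
|(P ∩ Q) △ R| = 8.1117 + 70 − 10.7143 = 67.40.

67.40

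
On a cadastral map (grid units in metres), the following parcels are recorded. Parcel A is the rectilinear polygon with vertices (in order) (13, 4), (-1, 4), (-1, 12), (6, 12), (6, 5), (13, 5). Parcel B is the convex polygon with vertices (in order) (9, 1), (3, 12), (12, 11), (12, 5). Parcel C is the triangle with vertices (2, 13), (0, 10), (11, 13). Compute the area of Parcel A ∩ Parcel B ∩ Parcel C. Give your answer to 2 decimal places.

The intersection is the polygon with vertices (3,12), (6,11.667), (6,11.636), (3.561,10.971).
By the shoelace formula its area is 1.49.

1.49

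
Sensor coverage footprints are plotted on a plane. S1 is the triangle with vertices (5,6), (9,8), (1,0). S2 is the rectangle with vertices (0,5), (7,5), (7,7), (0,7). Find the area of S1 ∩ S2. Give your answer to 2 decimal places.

2.83

The intersection is the polygon with vertices (7,7), (7,6), (6,5), (4.333,5), (5,6).
By the shoelace formula its area is 2.83.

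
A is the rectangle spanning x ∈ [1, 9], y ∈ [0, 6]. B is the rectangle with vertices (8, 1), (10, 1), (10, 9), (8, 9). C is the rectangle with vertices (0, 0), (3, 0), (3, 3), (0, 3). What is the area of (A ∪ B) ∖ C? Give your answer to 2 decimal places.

|A ∪ B| = 59.
|(A ∪ B) ∩ C| = 6.
|(A ∪ B) ∖ C| = 59 − 6 = 53.00.

53.00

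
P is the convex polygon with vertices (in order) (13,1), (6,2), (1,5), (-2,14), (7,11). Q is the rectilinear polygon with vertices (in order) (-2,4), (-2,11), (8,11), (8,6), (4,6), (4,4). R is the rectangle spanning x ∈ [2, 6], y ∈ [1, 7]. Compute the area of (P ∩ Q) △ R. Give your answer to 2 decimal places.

|P ∩ Q| = 45.3333.
|(P ∩ Q) ∩ R| = 7.8667.
|(P ∩ Q) △ R| = 45.3333 + 24 − 15.7333 = 53.60.

53.60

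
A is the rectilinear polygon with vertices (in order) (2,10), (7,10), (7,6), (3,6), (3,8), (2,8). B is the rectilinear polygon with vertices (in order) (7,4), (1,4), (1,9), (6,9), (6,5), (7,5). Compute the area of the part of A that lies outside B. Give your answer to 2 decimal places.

|A| = 18, |A∩B| = 10.
|A ∖ B| = |A| − |A∩B| = 18 − 10 = 8.00.

8.00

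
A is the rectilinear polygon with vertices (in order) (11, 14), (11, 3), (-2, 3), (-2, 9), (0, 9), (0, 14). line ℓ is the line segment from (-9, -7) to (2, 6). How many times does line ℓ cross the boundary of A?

1

The segment meets the boundary at (-0.538,3).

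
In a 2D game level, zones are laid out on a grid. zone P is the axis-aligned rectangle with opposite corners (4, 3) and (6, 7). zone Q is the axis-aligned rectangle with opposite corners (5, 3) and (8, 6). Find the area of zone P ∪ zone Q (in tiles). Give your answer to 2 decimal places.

14.00

By inclusion–exclusion:
Individual areas: |zone P| = 8, |zone Q| = 9.
|zone P∩zone Q|: x∈[5,6], y∈[3,6] → 1·3 = 3.
|zone P ∪ zone Q| = 17 − 3 = 14.00.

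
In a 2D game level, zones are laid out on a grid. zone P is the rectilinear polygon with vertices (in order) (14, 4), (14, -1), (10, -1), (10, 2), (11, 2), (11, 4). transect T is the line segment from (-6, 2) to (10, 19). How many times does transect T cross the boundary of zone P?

The segment lies entirely outside zone P and never meets its boundary.

0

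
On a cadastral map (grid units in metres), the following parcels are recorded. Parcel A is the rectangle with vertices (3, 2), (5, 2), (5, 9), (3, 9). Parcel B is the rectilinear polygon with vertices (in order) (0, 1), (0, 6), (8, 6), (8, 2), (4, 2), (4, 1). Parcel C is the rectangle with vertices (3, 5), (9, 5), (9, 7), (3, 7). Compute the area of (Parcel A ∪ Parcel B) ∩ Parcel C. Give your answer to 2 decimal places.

7.00

The region (Parcel A ∪ Parcel B) ∩ Parcel C is the polygon with vertices (5,6), (8,6), (8,5), (3,5), (3,6), (3,7), (5,7).
By the shoelace formula its area is 7.00.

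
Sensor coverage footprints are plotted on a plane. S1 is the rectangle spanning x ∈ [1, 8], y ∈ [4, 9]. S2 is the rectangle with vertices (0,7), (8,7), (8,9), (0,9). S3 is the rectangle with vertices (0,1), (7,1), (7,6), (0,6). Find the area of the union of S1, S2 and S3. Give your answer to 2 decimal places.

By inclusion–exclusion:
Individual areas: |S1| = 35, |S2| = 16, |S3| = 35.
|S1∩S2|: x∈[1,8], y∈[7,9] → 7·2 = 14.
|S1∩S3|: x∈[1,7], y∈[4,6] → 6·2 = 12.
|S2∩S3| = 0 (no overlap).
|S1∩S2∩S3| = 0.
|S1 ∪ S2 ∪ S3| = 86 − 26 + 0 = 60.00.

60.00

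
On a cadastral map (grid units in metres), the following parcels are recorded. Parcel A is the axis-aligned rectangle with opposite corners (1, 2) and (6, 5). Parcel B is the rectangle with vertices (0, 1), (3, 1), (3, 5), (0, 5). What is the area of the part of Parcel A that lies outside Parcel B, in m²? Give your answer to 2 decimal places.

|Parcel A∩Parcel B|: x∈[1,3], y∈[2,5] → 2·3 = 6.
|Parcel A| = 15.
|Parcel A ∖ Parcel B| = |Parcel A| − |Parcel A∩Parcel B| = 15 − 6 = 9.00.

9.00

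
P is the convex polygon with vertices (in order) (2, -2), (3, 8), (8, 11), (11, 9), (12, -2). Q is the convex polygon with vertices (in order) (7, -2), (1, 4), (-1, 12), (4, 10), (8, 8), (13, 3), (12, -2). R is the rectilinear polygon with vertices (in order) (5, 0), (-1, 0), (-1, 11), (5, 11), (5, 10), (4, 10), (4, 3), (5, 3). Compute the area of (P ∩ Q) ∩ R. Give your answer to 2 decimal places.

The region (P ∩ Q) ∩ R is the polygon with vertices (4,8.6), (4,3), (5,3), (5,0), (2.454,2.546), (3,8).
By the shoelace formula its area is 10.94.

10.94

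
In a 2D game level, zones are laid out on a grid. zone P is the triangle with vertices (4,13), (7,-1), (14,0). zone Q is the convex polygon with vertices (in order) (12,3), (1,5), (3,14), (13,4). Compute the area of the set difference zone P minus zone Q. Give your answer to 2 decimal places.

25.99

|zone P| = 50.5, |zone P∩zone Q| = 24.5121.
|zone P ∖ zone Q| = |zone P| − |zone P∩zone Q| = 50.5 − 24.5121 = 25.99.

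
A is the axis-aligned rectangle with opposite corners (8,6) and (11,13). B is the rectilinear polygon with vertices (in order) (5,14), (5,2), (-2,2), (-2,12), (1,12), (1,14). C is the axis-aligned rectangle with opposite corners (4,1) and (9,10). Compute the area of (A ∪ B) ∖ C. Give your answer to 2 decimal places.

|A ∪ B| = 99.
|(A ∪ B) ∩ C| = 12.
|(A ∪ B) ∖ C| = 99 − 12 = 87.00.

87.00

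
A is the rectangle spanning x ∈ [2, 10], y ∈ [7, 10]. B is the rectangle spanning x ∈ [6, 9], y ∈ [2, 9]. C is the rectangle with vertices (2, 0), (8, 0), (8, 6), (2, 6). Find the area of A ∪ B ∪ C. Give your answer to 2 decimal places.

By inclusion–exclusion:
Individual areas: |A| = 24, |B| = 21, |C| = 36.
|A∩B|: x∈[6,9], y∈[7,9] → 3·2 = 6.
|A∩C| = 0 (no overlap).
|B∩C|: x∈[6,8], y∈[2,6] → 2·4 = 8.
|A∩B∩C| = 0.
|A ∪ B ∪ C| = 81 − 14 + 0 = 67.00.

67.00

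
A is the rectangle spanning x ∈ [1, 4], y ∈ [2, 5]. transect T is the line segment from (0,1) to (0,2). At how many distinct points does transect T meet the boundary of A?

0

The segment lies entirely outside A and never meets its boundary.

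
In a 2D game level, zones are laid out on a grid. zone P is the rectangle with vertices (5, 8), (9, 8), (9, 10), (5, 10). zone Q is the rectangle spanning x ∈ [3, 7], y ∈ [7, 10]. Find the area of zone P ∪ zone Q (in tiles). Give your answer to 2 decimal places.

16.00

By inclusion–exclusion:
Individual areas: |zone P| = 8, |zone Q| = 12.
|zone P∩zone Q|: x∈[5,7], y∈[8,10] → 2·2 = 4.
|zone P ∪ zone Q| = 20 − 4 = 16.00.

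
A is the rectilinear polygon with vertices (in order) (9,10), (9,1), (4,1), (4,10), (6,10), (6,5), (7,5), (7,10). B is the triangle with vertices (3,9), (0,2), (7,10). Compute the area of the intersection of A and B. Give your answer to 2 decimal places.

3.57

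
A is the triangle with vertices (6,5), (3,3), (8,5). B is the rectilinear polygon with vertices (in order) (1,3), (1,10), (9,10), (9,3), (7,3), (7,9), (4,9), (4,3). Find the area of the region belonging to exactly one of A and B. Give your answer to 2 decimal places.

39.33

|A| = 2, |B| = 38, |A∩B| = 0.3333.
|A △ B| = |A| + |B| − 2·|A∩B| = 2 + 38 − 0.6667 = 39.33.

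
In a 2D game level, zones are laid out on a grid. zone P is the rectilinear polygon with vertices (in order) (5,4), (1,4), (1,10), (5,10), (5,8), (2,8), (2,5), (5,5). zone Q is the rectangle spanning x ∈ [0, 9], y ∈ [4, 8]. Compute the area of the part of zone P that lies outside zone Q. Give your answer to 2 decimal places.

8.00

|zone P| = 15, |zone P∩zone Q| = 7.
|zone P ∖ zone Q| = |zone P| − |zone P∩zone Q| = 15 − 7 = 8.00.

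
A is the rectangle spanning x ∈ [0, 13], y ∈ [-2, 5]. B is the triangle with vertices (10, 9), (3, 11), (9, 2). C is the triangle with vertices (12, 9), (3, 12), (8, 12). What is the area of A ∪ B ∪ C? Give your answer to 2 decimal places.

120.36

By inclusion–exclusion:
Individual areas: |A| = 91, |B| = 25.5, |C| = 7.5.
|A∩B| = 3.6429.
|A∩C| = 0.
|B∩C| = 0.
|A∩B∩C| = 0.
|A ∪ B ∪ C| = 124 − 3.6429 + 0 = 120.36.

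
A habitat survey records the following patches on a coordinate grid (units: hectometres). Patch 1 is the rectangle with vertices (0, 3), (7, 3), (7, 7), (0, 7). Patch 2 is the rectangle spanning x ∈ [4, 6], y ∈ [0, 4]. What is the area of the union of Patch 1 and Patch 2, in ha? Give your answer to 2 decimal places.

34.00

By inclusion–exclusion:
Individual areas: |Patch 1| = 28, |Patch 2| = 8.
|Patch 1∩Patch 2|: x∈[4,6], y∈[3,4] → 2·1 = 2.
|Patch 1 ∪ Patch 2| = 36 − 2 = 34.00.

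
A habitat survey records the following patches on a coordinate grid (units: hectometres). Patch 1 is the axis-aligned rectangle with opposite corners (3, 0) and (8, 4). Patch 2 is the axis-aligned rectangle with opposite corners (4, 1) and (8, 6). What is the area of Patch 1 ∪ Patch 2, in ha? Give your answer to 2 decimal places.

28.00

By inclusion–exclusion:
Individual areas: |Patch 1| = 20, |Patch 2| = 20.
|Patch 1∩Patch 2|: x∈[4,8], y∈[1,4] → 4·3 = 12.
|Patch 1 ∪ Patch 2| = 40 − 12 = 28.00.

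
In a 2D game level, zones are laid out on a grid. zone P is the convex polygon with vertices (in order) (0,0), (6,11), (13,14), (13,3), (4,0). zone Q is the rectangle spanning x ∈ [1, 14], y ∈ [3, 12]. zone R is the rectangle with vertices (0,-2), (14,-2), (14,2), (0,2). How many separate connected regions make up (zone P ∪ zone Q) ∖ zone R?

(zone P ∪ zone Q) ∖ zone R is a single connected region.

1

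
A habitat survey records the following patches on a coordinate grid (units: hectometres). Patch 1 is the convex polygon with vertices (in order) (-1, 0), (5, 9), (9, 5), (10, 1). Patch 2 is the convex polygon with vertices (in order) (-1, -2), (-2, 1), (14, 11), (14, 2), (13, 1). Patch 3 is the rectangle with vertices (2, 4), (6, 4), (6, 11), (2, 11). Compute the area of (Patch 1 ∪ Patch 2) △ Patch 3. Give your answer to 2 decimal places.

116.05

|Patch 1 ∪ Patch 2| = 113.5522.
|(Patch 1 ∪ Patch 2) ∩ Patch 3| = 12.75.
|(Patch 1 ∪ Patch 2) △ Patch 3| = 113.5522 + 28 − 25.5 = 116.05.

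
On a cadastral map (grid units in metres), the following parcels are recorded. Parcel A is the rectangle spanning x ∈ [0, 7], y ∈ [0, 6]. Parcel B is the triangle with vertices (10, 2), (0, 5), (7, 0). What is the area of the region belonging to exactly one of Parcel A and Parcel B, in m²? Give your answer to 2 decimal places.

36.20

|Parcel A| = 42, |Parcel B| = 14.5, |Parcel A∩Parcel B| = 10.15.
|Parcel A △ Parcel B| = |Parcel A| + |Parcel B| − 2·|Parcel A∩Parcel B| = 42 + 14.5 − 20.3 = 36.20.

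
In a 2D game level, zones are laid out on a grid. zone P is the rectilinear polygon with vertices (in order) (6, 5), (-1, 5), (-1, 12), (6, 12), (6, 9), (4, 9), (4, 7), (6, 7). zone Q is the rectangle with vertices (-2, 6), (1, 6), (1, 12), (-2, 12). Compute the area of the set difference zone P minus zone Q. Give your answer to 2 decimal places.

|zone P| = 45, |zone P∩zone Q| = 12.
|zone P ∖ zone Q| = |zone P| − |zone P∩zone Q| = 45 − 12 = 33.00.

33.00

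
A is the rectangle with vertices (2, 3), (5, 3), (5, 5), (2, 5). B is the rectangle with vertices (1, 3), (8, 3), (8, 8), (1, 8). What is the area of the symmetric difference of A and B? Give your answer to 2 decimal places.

|A∩B|: x∈[2,5], y∈[3,5] → 3·2 = 6.
|A △ B| = |A| + |B| − 2·|A∩B| = 6 + 35 − 12 = 29.00.

29.00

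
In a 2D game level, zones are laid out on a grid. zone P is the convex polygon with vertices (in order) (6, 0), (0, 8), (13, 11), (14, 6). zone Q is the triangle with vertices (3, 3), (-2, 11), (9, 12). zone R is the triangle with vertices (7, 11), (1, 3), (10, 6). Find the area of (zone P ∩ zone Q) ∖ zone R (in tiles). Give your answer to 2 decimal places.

|zone P ∩ zone Q| = 19.6266.
|(zone P ∩ zone Q) ∩ zone R| = 8.9101.
|(zone P ∩ zone Q) ∖ zone R| = 19.6266 − 8.9101 = 10.72.

10.72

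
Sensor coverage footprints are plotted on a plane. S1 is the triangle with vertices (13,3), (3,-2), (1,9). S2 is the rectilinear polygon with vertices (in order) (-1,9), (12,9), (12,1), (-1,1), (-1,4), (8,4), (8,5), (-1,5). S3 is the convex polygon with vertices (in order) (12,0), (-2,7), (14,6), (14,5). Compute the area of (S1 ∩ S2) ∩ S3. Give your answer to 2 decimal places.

24.12

|S1 ∩ S2| = 43.5.
|(S1 ∩ S2) ∩ S3| = 24.12.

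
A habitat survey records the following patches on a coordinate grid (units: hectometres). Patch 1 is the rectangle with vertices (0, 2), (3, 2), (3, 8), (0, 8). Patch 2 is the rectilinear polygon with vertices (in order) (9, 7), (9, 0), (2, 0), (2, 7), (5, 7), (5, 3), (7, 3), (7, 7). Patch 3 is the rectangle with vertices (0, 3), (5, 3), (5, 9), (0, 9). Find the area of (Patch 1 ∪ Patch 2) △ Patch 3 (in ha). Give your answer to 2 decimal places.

|Patch 1 ∪ Patch 2| = 54.
|(Patch 1 ∪ Patch 2) ∩ Patch 3| = 23.
|(Patch 1 ∪ Patch 2) △ Patch 3| = 54 + 30 − 46 = 38.00.

38.00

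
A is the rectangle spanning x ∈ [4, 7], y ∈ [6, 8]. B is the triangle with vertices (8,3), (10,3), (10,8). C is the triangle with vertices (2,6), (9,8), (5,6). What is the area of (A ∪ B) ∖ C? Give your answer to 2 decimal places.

9.00

|A ∪ B| = 11.
|(A ∪ B) ∩ C| = 2.
|(A ∪ B) ∖ C| = 11 − 2 = 9.00.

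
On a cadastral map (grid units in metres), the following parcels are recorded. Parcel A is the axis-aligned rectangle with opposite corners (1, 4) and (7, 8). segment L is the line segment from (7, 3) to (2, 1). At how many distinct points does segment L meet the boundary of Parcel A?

0

The segment lies entirely outside Parcel A and never meets its boundary.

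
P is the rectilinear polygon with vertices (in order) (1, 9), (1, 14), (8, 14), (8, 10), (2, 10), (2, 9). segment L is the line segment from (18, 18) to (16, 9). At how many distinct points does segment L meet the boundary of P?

The segment lies entirely outside P and never meets its boundary.

0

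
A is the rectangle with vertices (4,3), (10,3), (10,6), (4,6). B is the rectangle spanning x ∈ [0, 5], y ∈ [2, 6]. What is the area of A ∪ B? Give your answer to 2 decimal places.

35.00

By inclusion–exclusion:
Individual areas: |A| = 18, |B| = 20.
|A∩B|: x∈[4,5], y∈[3,6] → 1·3 = 3.
|A ∪ B| = 38 − 3 = 35.00.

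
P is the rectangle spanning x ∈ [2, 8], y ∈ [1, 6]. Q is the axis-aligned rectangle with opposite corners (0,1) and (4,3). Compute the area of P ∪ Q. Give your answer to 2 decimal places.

34.00

By inclusion–exclusion:
Individual areas: |P| = 30, |Q| = 8.
|P∩Q|: x∈[2,4], y∈[1,3] → 2·2 = 4.
|P ∪ Q| = 38 − 4 = 34.00.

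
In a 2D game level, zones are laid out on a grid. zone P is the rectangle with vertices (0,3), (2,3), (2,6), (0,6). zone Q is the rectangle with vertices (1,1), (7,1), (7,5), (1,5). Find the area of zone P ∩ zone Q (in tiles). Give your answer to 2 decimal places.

|zone P∩zone Q|: x∈[1,2], y∈[3,5] → 1·2 = 2.

2.00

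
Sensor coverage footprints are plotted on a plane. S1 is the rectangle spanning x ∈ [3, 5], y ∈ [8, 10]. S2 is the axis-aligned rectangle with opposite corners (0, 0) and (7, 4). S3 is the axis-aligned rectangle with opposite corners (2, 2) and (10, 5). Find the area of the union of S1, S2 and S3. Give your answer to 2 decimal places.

By inclusion–exclusion:
Individual areas: |S1| = 4, |S2| = 28, |S3| = 24.
|S1∩S2| = 0 (no overlap).
|S1∩S3| = 0 (no overlap).
|S2∩S3|: x∈[2,7], y∈[2,4] → 5·2 = 10.
|S1∩S2∩S3| = 0.
|S1 ∪ S2 ∪ S3| = 56 − 10 + 0 = 46.00.

46.00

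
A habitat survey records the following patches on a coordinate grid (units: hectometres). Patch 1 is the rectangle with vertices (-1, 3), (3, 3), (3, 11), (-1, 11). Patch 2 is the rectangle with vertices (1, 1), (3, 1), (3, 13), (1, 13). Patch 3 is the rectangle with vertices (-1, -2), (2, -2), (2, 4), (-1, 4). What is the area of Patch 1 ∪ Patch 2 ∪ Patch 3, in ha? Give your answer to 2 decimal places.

By inclusion–exclusion:
Individual areas: |Patch 1| = 32, |Patch 2| = 24, |Patch 3| = 18.
|Patch 1∩Patch 2|: x∈[1,3], y∈[3,11] → 2·8 = 16.
|Patch 1∩Patch 3|: x∈[-1,2], y∈[3,4] → 3·1 = 3.
|Patch 2∩Patch 3|: x∈[1,2], y∈[1,4] → 1·3 = 3.
|Patch 1∩Patch 2∩Patch 3| = 1.
|Patch 1 ∪ Patch 2 ∪ Patch 3| = 74 − 22 + 1 = 53.00.

53.00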